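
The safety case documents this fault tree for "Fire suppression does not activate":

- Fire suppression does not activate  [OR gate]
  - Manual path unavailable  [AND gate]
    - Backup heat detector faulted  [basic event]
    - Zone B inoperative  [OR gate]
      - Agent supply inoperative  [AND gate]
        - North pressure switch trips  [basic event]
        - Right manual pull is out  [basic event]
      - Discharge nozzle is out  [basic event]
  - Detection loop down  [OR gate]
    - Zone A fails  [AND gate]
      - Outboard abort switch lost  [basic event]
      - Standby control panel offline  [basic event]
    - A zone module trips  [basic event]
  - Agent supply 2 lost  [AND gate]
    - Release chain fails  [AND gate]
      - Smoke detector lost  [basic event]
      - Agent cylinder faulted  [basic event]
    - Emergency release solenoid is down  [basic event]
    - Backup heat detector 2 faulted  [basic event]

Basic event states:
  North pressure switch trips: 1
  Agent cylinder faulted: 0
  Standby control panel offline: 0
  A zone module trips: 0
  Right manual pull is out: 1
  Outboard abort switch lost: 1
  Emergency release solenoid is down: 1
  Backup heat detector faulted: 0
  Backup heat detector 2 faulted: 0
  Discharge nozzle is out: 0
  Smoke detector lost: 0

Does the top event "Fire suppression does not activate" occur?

No

Agent supply inoperative [AND]: North pressure switch trips=occurs, Right manual pull is out=occurs → all inputs occur → occurs.
Zone B inoperative [OR]: Agent supply inoperative=occurs, Discharge nozzle is out=not → at least one input occurs → occurs.
Manual path unavailable [AND]: Backup heat detector faulted=not, Zone B inoperative=occurs → not all inputs occur → does not occur.
Zone A fails [AND]: Outboard abort switch lost=occurs, Standby control panel offline=not → not all inputs occur → does not occur.
Detection loop down [OR]: Zone A fails=not, A zone module trips=not → no input occurs → does not occur.
Release chain fails [AND]: Smoke detector lost=not, Agent cylinder faulted=not → not all inputs occur → does not occur.
Agent supply 2 lost [AND]: Release chain fails=not, Emergency release solenoid is down=occurs, Backup heat detector 2 faulted=not → not all inputs occur → does not occur.
Fire suppression does not activate [OR]: Manual path unavailable=not, Detection loop down=not, Agent supply 2 lost=not → no input occurs → does not occur.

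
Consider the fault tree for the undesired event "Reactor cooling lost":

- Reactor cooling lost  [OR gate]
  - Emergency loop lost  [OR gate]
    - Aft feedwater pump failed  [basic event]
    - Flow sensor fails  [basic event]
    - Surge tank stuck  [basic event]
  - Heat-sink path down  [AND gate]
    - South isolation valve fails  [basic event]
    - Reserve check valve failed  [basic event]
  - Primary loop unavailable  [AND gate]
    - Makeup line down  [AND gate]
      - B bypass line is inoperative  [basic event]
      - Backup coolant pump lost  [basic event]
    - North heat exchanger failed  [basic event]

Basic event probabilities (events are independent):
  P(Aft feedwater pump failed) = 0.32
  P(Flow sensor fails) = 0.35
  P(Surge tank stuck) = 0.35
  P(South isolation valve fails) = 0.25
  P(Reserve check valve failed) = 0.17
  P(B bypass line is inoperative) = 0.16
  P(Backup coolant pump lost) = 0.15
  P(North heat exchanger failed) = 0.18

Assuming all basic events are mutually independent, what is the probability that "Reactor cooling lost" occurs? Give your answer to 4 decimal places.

0.7261

P(Emergency loop lost) [OR] = 1 − (1−0.32) × (1−0.35) × (1−0.35) = 0.712700
P(Heat-sink path down) [AND] = 0.25 × 0.17 = 0.042500
P(Makeup line down) [AND] = 0.16 × 0.15 = 0.024000
P(Primary loop unavailable) [AND] = 0.024000 × 0.18 = 0.004320
P(Reactor cooling lost) [OR] = 1 − (1−0.712700) × (1−0.042500) × (1−0.004320) = 0.726099
Rounded to 4 decimal places: P(Reactor cooling lost) ≈ 0.7261.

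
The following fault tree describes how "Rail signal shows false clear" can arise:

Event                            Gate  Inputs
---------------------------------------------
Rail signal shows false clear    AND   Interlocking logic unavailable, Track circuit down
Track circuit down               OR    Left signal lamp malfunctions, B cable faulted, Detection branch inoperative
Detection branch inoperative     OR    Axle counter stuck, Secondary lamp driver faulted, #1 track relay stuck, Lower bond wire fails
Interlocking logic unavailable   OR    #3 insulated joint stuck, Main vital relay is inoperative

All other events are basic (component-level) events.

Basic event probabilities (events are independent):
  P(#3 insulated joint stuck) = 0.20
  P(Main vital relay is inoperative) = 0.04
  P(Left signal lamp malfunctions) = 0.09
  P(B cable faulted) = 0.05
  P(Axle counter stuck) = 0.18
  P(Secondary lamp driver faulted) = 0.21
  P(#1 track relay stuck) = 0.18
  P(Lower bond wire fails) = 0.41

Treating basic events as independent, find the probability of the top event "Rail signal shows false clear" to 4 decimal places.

P(Interlocking logic unavailable) [OR] = 1 − (1−0.20) × (1−0.04) = 0.232000
P(Detection branch inoperative) [OR] = 1 − (1−0.18) × (1−0.21) × (1−0.18) × (1−0.41) = 0.686594
P(Track circuit down) [OR] = 1 − (1−0.09) × (1−0.05) × (1−0.686594) = 0.729061
P(Rail signal shows false clear) [AND] = 0.232000 × 0.729061 = 0.169142
Rounded to 4 decimal places: P(Rail signal shows false clear) ≈ 0.1691.

0.1691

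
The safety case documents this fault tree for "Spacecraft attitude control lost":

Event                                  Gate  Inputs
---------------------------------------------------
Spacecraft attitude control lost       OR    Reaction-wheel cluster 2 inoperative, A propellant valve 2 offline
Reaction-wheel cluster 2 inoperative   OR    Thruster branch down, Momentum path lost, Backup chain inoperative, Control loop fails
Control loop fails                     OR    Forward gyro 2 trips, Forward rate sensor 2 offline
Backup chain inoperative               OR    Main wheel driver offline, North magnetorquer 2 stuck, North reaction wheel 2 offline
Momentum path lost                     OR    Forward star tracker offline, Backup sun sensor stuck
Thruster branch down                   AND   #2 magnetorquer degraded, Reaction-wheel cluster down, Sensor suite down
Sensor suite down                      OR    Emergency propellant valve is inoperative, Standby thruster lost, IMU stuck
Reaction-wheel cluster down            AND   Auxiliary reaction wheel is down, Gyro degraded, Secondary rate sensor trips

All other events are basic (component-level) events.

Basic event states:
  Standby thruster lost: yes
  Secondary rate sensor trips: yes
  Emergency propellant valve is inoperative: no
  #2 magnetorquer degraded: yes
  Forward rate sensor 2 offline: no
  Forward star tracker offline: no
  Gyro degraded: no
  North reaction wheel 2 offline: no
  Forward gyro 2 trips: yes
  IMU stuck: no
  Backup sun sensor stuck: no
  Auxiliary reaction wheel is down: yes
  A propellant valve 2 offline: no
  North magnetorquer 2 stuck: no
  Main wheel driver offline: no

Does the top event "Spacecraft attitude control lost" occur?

Yes

Reaction-wheel cluster down [AND]: Auxiliary reaction wheel is down=occurs, Gyro degraded=not, Secondary rate sensor trips=occurs → not all inputs occur → does not occur.
Sensor suite down [OR]: Emergency propellant valve is inoperative=not, Standby thruster lost=occurs, IMU stuck=not → at least one input occurs → occurs.
Thruster branch down [AND]: #2 magnetorquer degraded=occurs, Reaction-wheel cluster down=not, Sensor suite down=occurs → not all inputs occur → does not occur.
Momentum path lost [OR]: Forward star tracker offline=not, Backup sun sensor stuck=not → no input occurs → does not occur.
Backup chain inoperative [OR]: Main wheel driver offline=not, North magnetorquer 2 stuck=not, North reaction wheel 2 offline=not → no input occurs → does not occur.
Control loop fails [OR]: Forward gyro 2 trips=occurs, Forward rate sensor 2 offline=not → at least one input occurs → occurs.
Reaction-wheel cluster 2 inoperative [OR]: Thruster branch down=not, Momentum path lost=not, Backup chain inoperative=not, Control loop fails=occurs → at least one input occurs → occurs.
Spacecraft attitude control lost [OR]: Reaction-wheel cluster 2 inoperative=occurs, A propellant valve 2 offline=not → at least one input occurs → occurs.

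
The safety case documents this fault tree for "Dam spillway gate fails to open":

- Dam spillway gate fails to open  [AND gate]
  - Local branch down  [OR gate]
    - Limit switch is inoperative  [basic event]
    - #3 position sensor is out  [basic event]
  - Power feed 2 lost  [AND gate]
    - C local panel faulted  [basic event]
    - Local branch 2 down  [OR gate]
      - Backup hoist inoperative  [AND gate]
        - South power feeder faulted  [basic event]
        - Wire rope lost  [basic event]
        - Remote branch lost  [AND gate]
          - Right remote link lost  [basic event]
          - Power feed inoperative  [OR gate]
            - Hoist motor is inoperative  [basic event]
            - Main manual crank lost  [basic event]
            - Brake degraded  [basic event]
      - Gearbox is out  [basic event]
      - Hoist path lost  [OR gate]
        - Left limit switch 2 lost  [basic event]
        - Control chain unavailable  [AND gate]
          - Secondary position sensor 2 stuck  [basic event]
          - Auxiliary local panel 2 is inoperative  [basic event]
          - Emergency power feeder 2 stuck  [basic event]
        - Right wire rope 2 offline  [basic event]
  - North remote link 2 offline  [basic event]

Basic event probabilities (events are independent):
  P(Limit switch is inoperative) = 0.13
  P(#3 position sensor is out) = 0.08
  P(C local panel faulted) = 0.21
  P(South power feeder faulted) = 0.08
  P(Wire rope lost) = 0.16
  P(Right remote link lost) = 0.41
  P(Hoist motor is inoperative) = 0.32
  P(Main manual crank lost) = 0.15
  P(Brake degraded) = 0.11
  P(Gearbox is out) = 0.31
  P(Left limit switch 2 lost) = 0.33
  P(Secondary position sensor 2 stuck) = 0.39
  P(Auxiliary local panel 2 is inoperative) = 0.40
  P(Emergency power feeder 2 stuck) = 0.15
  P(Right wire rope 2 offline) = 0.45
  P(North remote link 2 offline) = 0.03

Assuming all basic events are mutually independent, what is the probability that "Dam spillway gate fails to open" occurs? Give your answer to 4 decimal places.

P(Local branch down) [OR] = 1 − (1−0.13) × (1−0.08) = 0.199600
P(Power feed inoperative) [OR] = 1 − (1−0.32) × (1−0.15) × (1−0.11) = 0.485580
P(Remote branch lost) [AND] = 0.41 × 0.485580 = 0.199088
P(Backup hoist inoperative) [AND] = 0.08 × 0.16 × 0.199088 = 0.002548
P(Control chain unavailable) [AND] = 0.39 × 0.40 × 0.15 = 0.023400
P(Hoist path lost) [OR] = 1 − (1−0.33) × (1−0.023400) × (1−0.45) = 0.640123
P(Local branch 2 down) [OR] = 1 − (1−0.002548) × (1−0.31) × (1−0.640123) = 0.752318
P(Power feed 2 lost) [AND] = 0.21 × 0.752318 = 0.157987
P(Dam spillway gate fails to open) [AND] = 0.199600 × 0.157987 × 0.03 = 0.000946
Rounded to 4 decimal places: P(Dam spillway gate fails to open) ≈ 0.0009.

0.0009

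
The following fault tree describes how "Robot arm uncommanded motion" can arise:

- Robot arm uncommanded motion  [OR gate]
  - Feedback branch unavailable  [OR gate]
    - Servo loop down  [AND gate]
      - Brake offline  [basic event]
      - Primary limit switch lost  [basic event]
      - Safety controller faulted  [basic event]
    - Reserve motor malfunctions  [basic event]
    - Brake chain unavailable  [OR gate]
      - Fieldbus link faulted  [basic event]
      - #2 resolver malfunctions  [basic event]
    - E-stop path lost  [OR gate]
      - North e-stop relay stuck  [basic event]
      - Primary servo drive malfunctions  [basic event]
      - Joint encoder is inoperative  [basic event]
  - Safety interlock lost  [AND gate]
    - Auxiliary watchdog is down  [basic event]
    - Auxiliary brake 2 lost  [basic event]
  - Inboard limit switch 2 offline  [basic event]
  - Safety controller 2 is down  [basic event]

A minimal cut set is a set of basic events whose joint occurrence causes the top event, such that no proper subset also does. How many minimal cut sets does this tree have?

10

Servo loop down [AND]: one cut set from each child combined → 1 × 1 × 1 = 1 cut set(s).
Brake chain unavailable [OR]: union of children's cut sets → 2 cut set(s).
E-stop path lost [OR]: union of children's cut sets → 3 cut set(s).
Feedback branch unavailable [OR]: union of children's cut sets → 7 cut set(s).
Safety interlock lost [AND]: one cut set from each child combined → 1 × 1 = 1 cut set(s).
Robot arm uncommanded motion [OR]: union of children's cut sets → 10 cut set(s).
Minimal cut sets: {Brake offline, Primary limit switch lost, Safety controller faulted}; {Reserve motor malfunctions}; {Fieldbus link faulted}; {#2 resolver malfunctions}; {North e-stop relay stuck}; {Primary servo drive malfunctions}; {Joint encoder is inoperative}; {Auxiliary brake 2 lost, Auxiliary watchdog is down}; {Inboard limit switch 2 offline}; {Safety controller 2 is down}.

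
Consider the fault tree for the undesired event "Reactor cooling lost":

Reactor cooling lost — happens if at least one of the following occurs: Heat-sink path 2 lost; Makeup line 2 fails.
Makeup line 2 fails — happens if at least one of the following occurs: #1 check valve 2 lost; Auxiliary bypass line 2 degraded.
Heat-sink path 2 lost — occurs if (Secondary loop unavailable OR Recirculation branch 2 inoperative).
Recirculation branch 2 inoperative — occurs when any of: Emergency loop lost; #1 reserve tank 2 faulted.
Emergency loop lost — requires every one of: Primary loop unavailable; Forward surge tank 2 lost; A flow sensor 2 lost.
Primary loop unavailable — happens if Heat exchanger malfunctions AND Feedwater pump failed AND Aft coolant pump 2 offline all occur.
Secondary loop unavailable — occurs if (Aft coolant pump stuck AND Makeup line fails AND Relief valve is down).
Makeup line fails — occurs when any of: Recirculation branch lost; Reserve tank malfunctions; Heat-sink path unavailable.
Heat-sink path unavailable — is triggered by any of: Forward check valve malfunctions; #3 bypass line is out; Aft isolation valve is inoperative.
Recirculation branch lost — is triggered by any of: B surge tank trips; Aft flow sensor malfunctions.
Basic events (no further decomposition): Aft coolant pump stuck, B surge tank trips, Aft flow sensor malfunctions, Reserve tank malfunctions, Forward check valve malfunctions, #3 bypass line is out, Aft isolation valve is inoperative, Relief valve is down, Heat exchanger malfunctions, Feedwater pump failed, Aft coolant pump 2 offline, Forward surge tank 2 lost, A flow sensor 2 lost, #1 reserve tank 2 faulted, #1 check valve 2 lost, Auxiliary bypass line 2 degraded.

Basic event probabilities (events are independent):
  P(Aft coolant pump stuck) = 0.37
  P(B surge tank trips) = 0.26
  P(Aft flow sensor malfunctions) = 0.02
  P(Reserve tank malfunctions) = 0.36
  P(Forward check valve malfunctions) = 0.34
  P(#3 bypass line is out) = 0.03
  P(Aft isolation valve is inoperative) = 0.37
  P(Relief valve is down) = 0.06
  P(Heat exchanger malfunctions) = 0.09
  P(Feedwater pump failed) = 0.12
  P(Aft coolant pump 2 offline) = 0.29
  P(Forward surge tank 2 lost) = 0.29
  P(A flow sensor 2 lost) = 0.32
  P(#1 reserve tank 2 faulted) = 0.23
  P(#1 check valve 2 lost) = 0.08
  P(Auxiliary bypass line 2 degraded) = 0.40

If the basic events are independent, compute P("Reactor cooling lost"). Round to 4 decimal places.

0.5828

P(Recirculation branch lost) [OR] = 1 − (1−0.26) × (1−0.02) = 0.274800
P(Heat-sink path unavailable) [OR] = 1 − (1−0.34) × (1−0.03) × (1−0.37) = 0.596674
P(Makeup line fails) [OR] = 1 − (1−0.274800) × (1−0.36) × (1−0.596674) = 0.812805
P(Secondary loop unavailable) [AND] = 0.37 × 0.812805 × 0.06 = 0.018044
P(Primary loop unavailable) [AND] = 0.09 × 0.12 × 0.29 = 0.003132
P(Emergency loop lost) [AND] = 0.003132 × 0.29 × 0.32 = 0.000291
P(Recirculation branch 2 inoperative) [OR] = 1 − (1−0.000291) × (1−0.23) = 0.230224
P(Heat-sink path 2 lost) [OR] = 1 − (1−0.018044) × (1−0.230224) = 0.244114
P(Makeup line 2 fails) [OR] = 1 − (1−0.08) × (1−0.40) = 0.448000
P(Reactor cooling lost) [OR] = 1 − (1−0.244114) × (1−0.448000) = 0.582751
Rounded to 4 decimal places: P(Reactor cooling lost) ≈ 0.5828.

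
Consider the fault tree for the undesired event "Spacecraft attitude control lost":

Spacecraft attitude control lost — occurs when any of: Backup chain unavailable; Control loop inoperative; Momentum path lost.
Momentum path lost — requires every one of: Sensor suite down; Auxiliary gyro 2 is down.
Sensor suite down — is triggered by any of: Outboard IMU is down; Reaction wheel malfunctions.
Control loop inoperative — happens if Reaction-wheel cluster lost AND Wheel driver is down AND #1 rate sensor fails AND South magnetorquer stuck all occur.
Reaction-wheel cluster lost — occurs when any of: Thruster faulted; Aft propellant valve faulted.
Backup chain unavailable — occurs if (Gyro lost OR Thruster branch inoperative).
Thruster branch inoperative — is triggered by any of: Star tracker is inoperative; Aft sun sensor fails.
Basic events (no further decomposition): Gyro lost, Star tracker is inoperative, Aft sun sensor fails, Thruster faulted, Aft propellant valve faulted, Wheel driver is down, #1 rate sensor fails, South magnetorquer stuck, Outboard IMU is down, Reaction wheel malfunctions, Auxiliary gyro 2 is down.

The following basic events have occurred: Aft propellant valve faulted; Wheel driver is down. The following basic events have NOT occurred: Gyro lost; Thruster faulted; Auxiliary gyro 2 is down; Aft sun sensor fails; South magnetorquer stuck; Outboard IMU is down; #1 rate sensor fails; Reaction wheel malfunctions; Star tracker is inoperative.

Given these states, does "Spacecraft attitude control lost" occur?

No

Thruster branch inoperative [OR]: Star tracker is inoperative=not, Aft sun sensor fails=not → no input occurs → does not occur.
Backup chain unavailable [OR]: Gyro lost=not, Thruster branch inoperative=not → no input occurs → does not occur.
Reaction-wheel cluster lost [OR]: Thruster faulted=not, Aft propellant valve faulted=occurs → at least one input occurs → occurs.
Control loop inoperative [AND]: Reaction-wheel cluster lost=occurs, Wheel driver is down=occurs, #1 rate sensor fails=not, South magnetorquer stuck=not → not all inputs occur → does not occur.
Sensor suite down [OR]: Outboard IMU is down=not, Reaction wheel malfunctions=not → no input occurs → does not occur.
Momentum path lost [AND]: Sensor suite down=not, Auxiliary gyro 2 is down=not → not all inputs occur → does not occur.
Spacecraft attitude control lost [OR]: Backup chain unavailable=not, Control loop inoperative=not, Momentum path lost=not → no input occurs → does not occur.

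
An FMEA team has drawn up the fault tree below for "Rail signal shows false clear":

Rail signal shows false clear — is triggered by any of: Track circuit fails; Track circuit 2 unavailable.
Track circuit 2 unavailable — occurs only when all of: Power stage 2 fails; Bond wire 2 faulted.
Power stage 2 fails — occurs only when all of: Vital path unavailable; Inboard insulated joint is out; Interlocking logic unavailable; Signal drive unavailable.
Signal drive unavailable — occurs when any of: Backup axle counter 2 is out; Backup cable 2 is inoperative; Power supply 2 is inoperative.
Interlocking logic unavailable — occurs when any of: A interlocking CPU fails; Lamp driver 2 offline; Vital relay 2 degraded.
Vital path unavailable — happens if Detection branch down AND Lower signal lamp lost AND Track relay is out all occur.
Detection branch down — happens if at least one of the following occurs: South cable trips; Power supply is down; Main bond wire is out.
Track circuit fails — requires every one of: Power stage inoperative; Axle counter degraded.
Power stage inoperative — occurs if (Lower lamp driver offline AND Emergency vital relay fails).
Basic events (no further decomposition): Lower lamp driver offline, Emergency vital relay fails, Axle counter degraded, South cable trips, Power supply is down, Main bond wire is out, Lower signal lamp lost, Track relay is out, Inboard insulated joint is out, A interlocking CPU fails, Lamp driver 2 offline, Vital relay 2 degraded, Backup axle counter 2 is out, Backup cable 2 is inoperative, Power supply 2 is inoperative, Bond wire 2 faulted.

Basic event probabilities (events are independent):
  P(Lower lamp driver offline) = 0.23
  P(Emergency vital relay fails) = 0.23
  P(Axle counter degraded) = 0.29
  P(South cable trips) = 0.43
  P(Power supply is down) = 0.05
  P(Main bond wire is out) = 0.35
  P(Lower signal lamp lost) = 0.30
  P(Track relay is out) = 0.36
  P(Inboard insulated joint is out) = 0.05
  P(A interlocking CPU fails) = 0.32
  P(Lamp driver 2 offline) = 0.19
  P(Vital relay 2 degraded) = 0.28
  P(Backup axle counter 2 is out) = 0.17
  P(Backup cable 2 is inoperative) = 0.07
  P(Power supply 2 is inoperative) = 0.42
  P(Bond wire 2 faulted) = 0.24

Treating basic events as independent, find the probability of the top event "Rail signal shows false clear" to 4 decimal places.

P(Power stage inoperative) [AND] = 0.23 × 0.23 = 0.052900
P(Track circuit fails) [AND] = 0.052900 × 0.29 = 0.015341
P(Detection branch down) [OR] = 1 − (1−0.43) × (1−0.05) × (1−0.35) = 0.648025
P(Vital path unavailable) [AND] = 0.648025 × 0.30 × 0.36 = 0.069987
P(Interlocking logic unavailable) [OR] = 1 − (1−0.32) × (1−0.19) × (1−0.28) = 0.603424
P(Signal drive unavailable) [OR] = 1 − (1−0.17) × (1−0.07) × (1−0.42) = 0.552298
P(Power stage 2 fails) [AND] = 0.069987 × 0.05 × 0.603424 × 0.552298 = 0.001166
P(Track circuit 2 unavailable) [AND] = 0.001166 × 0.24 = 0.000280
P(Rail signal shows false clear) [OR] = 1 − (1−0.015341) × (1−0.000280) = 0.015617
Rounded to 4 decimal places: P(Rail signal shows false clear) ≈ 0.0156.

0.0156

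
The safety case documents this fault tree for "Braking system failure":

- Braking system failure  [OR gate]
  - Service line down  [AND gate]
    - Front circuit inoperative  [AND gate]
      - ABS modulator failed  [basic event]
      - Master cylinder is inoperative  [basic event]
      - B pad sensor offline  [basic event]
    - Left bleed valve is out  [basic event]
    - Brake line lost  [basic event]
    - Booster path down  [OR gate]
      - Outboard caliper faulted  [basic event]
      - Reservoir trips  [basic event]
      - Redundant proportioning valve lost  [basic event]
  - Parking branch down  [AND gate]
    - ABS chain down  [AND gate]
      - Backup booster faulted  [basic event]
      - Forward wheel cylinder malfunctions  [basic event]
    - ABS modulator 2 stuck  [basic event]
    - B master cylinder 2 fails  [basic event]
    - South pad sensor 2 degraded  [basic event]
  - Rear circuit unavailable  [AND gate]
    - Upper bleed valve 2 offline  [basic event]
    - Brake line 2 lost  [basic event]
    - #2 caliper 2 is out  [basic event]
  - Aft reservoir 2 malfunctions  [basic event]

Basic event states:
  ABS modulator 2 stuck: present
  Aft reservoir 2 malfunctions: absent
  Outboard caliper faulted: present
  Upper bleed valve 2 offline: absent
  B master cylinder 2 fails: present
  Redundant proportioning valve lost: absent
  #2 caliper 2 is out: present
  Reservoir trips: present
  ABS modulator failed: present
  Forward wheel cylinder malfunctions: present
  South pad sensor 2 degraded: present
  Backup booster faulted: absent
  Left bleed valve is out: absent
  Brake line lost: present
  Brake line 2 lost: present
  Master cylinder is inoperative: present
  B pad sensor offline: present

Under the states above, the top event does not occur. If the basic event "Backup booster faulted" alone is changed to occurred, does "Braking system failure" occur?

Counterfactual: set "Backup booster faulted" to occurred.
Front circuit inoperative [AND]: ABS modulator failed=occurs, Master cylinder is inoperative=occurs, B pad sensor offline=occurs → all inputs occur → occurs.
Booster path down [OR]: Outboard caliper faulted=occurs, Reservoir trips=occurs, Redundant proportioning valve lost=not → at least one input occurs → occurs.
Service line down [AND]: Front circuit inoperative=occurs, Left bleed valve is out=not, Brake line lost=occurs, Booster path down=occurs → not all inputs occur → does not occur.
ABS chain down [AND]: Backup booster faulted=occurs, Forward wheel cylinder malfunctions=occurs → all inputs occur → occurs.
Parking branch down [AND]: ABS chain down=occurs, ABS modulator 2 stuck=occurs, B master cylinder 2 fails=occurs, South pad sensor 2 degraded=occurs → all inputs occur → occurs.
Rear circuit unavailable [AND]: Upper bleed valve 2 offline=not, Brake line 2 lost=occurs, #2 caliper 2 is out=occurs → not all inputs occur → does not occur.
Braking system failure [OR]: Service line down=not, Parking branch down=occurs, Rear circuit unavailable=not, Aft reservoir 2 malfunctions=not → at least one input occurs → occurs.

Yes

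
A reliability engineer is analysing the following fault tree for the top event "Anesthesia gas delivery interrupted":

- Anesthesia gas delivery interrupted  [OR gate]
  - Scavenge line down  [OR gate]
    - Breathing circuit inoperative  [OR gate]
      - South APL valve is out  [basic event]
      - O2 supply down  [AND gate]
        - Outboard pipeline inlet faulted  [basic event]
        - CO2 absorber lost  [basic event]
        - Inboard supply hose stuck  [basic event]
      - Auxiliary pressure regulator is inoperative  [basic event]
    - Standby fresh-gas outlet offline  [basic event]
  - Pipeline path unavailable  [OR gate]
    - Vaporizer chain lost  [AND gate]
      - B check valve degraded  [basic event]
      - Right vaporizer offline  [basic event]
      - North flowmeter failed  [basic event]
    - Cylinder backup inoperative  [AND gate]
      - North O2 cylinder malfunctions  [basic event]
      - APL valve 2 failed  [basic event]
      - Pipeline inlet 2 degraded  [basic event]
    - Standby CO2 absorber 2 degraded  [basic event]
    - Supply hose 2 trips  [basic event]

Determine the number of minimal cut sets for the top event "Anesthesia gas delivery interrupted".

O2 supply down [AND]: one cut set from each child combined → 1 × 1 × 1 = 1 cut set(s).
Breathing circuit inoperative [OR]: union of children's cut sets → 3 cut set(s).
Scavenge line down [OR]: union of children's cut sets → 4 cut set(s).
Vaporizer chain lost [AND]: one cut set from each child combined → 1 × 1 × 1 = 1 cut set(s).
Cylinder backup inoperative [AND]: one cut set from each child combined → 1 × 1 × 1 = 1 cut set(s).
Pipeline path unavailable [OR]: union of children's cut sets → 4 cut set(s).
Anesthesia gas delivery interrupted [OR]: union of children's cut sets → 8 cut set(s).
Minimal cut sets: {South APL valve is out}; {CO2 absorber lost, Inboard supply hose stuck, Outboard pipeline inlet faulted}; {Auxiliary pressure regulator is inoperative}; {Standby fresh-gas outlet offline}; {B check valve degraded, North flowmeter failed, Right vaporizer offline}; {APL valve 2 failed, North O2 cylinder malfunctions, Pipeline inlet 2 degraded}; {Standby CO2 absorber 2 degraded}; {Supply hose 2 trips}.

8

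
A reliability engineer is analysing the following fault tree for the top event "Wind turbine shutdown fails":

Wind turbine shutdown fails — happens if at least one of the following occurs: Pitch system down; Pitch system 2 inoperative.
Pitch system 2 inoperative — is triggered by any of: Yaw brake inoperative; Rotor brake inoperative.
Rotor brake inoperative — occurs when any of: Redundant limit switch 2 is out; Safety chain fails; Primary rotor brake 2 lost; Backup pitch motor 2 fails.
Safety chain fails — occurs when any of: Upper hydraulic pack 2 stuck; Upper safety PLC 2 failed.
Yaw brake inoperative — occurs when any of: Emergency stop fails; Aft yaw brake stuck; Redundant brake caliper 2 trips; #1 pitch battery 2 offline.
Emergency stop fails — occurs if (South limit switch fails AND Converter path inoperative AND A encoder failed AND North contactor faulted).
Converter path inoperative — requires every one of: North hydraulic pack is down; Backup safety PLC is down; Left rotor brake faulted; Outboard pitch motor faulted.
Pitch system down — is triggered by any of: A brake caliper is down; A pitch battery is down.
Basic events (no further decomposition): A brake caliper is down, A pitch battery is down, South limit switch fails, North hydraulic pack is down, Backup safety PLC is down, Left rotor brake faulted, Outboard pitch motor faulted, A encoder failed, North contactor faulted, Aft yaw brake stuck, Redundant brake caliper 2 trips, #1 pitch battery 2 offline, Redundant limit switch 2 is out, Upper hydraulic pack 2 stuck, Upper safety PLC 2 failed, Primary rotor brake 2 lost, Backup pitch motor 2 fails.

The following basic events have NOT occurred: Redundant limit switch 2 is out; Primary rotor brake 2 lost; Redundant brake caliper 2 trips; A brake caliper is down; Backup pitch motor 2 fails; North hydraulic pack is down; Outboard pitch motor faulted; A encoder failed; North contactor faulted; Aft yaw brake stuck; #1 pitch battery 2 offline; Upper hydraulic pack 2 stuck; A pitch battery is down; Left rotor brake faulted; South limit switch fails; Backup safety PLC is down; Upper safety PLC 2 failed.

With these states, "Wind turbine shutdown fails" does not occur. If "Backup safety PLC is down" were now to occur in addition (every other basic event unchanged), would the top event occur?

No

Counterfactual: set "Backup safety PLC is down" to occurred.
Pitch system down [OR]: A brake caliper is down=not, A pitch battery is down=not → no input occurs → does not occur.
Converter path inoperative [AND]: North hydraulic pack is down=not, Backup safety PLC is down=occurs, Left rotor brake faulted=not, Outboard pitch motor faulted=not → not all inputs occur → does not occur.
Emergency stop fails [AND]: South limit switch fails=not, Converter path inoperative=not, A encoder failed=not, North contactor faulted=not → not all inputs occur → does not occur.
Yaw brake inoperative [OR]: Emergency stop fails=not, Aft yaw brake stuck=not, Redundant brake caliper 2 trips=not, #1 pitch battery 2 offline=not → no input occurs → does not occur.
Safety chain fails [OR]: Upper hydraulic pack 2 stuck=not, Upper safety PLC 2 failed=not → no input occurs → does not occur.
Rotor brake inoperative [OR]: Redundant limit switch 2 is out=not, Safety chain fails=not, Primary rotor brake 2 lost=not, Backup pitch motor 2 fails=not → no input occurs → does not occur.
Pitch system 2 inoperative [OR]: Yaw brake inoperative=not, Rotor brake inoperative=not → no input occurs → does not occur.
Wind turbine shutdown fails [OR]: Pitch system down=not, Pitch system 2 inoperative=not → no input occurs → does not occur.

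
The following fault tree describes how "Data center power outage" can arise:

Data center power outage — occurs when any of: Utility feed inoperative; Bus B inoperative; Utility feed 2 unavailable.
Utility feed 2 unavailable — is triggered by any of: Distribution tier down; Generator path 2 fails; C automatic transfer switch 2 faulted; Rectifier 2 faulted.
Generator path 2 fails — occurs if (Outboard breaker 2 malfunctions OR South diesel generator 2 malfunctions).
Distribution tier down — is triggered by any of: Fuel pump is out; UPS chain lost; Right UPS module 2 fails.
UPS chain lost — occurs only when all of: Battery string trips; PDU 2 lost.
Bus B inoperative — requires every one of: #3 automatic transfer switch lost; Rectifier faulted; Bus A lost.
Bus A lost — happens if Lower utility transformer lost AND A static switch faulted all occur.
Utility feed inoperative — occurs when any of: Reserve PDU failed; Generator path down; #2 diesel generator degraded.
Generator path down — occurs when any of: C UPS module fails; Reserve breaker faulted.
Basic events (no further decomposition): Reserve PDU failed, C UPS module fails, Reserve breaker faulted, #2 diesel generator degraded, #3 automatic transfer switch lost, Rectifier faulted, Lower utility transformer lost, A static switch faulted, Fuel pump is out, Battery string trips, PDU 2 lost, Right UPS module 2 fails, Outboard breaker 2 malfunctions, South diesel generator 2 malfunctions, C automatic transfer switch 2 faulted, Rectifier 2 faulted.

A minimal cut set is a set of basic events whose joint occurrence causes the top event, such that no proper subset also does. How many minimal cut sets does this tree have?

Generator path down [OR]: union of children's cut sets → 2 cut set(s).
Utility feed inoperative [OR]: union of children's cut sets → 4 cut set(s).
Bus A lost [AND]: one cut set from each child combined → 1 × 1 = 1 cut set(s).
Bus B inoperative [AND]: one cut set from each child combined → 1 × 1 × 1 = 1 cut set(s).
UPS chain lost [AND]: one cut set from each child combined → 1 × 1 = 1 cut set(s).
Distribution tier down [OR]: union of children's cut sets → 3 cut set(s).
Generator path 2 fails [OR]: union of children's cut sets → 2 cut set(s).
Utility feed 2 unavailable [OR]: union of children's cut sets → 7 cut set(s).
Data center power outage [OR]: union of children's cut sets → 12 cut set(s).

12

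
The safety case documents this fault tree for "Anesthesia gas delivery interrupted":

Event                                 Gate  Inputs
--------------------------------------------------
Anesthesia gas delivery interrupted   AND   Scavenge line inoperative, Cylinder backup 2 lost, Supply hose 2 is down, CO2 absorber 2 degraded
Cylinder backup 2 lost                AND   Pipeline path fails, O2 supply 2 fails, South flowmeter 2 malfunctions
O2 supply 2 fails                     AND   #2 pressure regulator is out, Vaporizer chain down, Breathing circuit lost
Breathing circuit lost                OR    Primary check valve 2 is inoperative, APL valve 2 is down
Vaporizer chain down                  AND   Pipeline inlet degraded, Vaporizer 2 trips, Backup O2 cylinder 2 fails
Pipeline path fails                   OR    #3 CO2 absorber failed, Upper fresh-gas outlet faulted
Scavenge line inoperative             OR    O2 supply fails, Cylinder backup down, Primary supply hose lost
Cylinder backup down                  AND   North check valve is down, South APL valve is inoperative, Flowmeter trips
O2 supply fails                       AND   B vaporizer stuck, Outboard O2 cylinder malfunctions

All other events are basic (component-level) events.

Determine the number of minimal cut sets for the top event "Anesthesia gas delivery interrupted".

O2 supply fails [AND]: one cut set from each child combined → 1 × 1 = 1 cut set(s).
Cylinder backup down [AND]: one cut set from each child combined → 1 × 1 × 1 = 1 cut set(s).
Scavenge line inoperative [OR]: union of children's cut sets → 3 cut set(s).
Pipeline path fails [OR]: union of children's cut sets → 2 cut set(s).
Vaporizer chain down [AND]: one cut set from each child combined → 1 × 1 × 1 = 1 cut set(s).
Breathing circuit lost [OR]: union of children's cut sets → 2 cut set(s).
O2 supply 2 fails [AND]: one cut set from each child combined → 1 × 1 × 2 = 2 cut set(s).
Cylinder backup 2 lost [AND]: one cut set from each child combined → 2 × 2 × 1 = 4 cut set(s).
Anesthesia gas delivery interrupted [AND]: one cut set from each child combined → 3 × 4 × 1 × 1 = 12 cut set(s).

12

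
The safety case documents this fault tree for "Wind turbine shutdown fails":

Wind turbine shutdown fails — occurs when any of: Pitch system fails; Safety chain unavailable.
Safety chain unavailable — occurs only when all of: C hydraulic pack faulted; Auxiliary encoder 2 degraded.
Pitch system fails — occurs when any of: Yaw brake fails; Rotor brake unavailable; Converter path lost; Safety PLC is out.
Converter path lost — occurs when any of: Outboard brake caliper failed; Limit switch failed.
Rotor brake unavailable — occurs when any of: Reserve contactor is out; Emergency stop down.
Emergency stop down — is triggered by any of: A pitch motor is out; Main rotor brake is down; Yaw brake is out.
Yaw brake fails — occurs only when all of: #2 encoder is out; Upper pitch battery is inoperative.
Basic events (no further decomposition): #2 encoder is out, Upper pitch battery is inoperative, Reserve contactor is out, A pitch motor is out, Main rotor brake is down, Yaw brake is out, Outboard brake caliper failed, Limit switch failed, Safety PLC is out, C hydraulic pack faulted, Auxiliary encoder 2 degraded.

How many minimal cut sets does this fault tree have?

Yaw brake fails [AND]: one cut set from each child combined → 1 × 1 = 1 cut set(s).
Emergency stop down [OR]: union of children's cut sets → 3 cut set(s).
Rotor brake unavailable [OR]: union of children's cut sets → 4 cut set(s).
Converter path lost [OR]: union of children's cut sets → 2 cut set(s).
Pitch system fails [OR]: union of children's cut sets → 8 cut set(s).
Safety chain unavailable [AND]: one cut set from each child combined → 1 × 1 = 1 cut set(s).
Wind turbine shutdown fails [OR]: union of children's cut sets → 9 cut set(s).
Minimal cut sets: {#2 encoder is out, Upper pitch battery is inoperative}; {Reserve contactor is out}; {A pitch motor is out}; {Main rotor brake is down}; {Yaw brake is out}; {Outboard brake caliper failed}; {Limit switch failed}; {Safety PLC is out}; {Auxiliary encoder 2 degraded, C hydraulic pack faulted}.

9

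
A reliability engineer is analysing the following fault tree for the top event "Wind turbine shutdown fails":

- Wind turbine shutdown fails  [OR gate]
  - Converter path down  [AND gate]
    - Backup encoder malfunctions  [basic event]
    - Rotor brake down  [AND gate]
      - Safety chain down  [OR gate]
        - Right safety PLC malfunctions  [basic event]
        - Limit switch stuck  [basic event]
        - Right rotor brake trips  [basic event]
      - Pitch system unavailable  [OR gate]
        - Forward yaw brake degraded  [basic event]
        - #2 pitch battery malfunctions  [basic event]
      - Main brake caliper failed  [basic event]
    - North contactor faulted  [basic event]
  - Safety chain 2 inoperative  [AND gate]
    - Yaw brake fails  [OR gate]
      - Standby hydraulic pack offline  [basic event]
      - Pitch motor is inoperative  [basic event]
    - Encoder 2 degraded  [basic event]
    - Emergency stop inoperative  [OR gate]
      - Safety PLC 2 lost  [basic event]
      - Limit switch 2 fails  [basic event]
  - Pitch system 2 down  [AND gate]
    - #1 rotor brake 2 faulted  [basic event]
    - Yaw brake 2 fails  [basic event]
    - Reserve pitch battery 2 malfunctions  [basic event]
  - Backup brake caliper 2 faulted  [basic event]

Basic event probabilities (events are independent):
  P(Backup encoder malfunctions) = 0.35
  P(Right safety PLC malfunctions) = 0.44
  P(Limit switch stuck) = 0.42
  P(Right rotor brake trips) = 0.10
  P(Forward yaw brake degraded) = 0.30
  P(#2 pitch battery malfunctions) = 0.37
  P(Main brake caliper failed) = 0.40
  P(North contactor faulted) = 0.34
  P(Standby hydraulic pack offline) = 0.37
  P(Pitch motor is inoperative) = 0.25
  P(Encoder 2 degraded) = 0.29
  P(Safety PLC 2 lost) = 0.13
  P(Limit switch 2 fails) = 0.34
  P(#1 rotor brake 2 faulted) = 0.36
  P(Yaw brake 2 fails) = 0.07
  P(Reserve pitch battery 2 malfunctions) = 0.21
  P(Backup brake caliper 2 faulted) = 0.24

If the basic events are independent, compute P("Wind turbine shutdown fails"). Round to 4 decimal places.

0.3066

P(Safety chain down) [OR] = 1 − (1−0.44) × (1−0.42) × (1−0.10) = 0.707680
P(Pitch system unavailable) [OR] = 1 − (1−0.30) × (1−0.37) = 0.559000
P(Rotor brake down) [AND] = 0.707680 × 0.559000 × 0.40 = 0.158237
P(Converter path down) [AND] = 0.35 × 0.158237 × 0.34 = 0.018830
P(Yaw brake fails) [OR] = 1 − (1−0.37) × (1−0.25) = 0.527500
P(Emergency stop inoperative) [OR] = 1 − (1−0.13) × (1−0.34) = 0.425800
P(Safety chain 2 inoperative) [AND] = 0.527500 × 0.29 × 0.425800 = 0.065137
P(Pitch system 2 down) [AND] = 0.36 × 0.07 × 0.21 = 0.005292
P(Wind turbine shutdown fails) [OR] = 1 − (1−0.018830) × (1−0.065137) × (1−0.005292) × (1−0.24) = 0.306572
Rounded to 4 decimal places: P(Wind turbine shutdown fails) ≈ 0.3066.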